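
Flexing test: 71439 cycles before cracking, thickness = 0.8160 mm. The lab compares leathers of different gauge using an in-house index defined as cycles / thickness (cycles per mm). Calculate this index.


Formula: Index = cycles / thickness
Substituting: Index = 71439 / 0.8160
Result: 87547.7941 cycles/mm


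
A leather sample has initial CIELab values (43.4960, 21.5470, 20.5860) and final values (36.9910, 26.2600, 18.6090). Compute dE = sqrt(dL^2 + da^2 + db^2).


dL = -6.5050, da = 4.7130, db = -1.9770
dE = sqrt((-6.5050)^2 + 4.7130^2 + (-1.9770)^2) = 8.2726


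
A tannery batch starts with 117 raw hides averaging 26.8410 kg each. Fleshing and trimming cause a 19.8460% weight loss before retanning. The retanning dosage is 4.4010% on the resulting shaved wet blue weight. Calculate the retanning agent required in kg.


Total_raw = N * avg_wt = 117 * 26.8410 = 3140.3970 kg
Substrate = Total_raw * (1 - loss/100) = 3140.3970 * (1 - 19.8460/100) = 2517.1538 kg
Retan = Substrate * pct / 100 = 2517.1538 * 4.4010 / 100 = 110.7799 kg


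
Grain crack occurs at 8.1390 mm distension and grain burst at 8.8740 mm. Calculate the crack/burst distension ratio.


Formula: Ratio = crack / burst
Substituting: Ratio = 8.1390 / 8.8740
Result: 0.9172


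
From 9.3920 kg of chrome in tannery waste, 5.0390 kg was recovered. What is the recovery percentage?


Formula: Recovery = recovered / input * 100
Substituting: Recovery = 5.0390 / 9.3920 * 100
Result: 53.6520 %


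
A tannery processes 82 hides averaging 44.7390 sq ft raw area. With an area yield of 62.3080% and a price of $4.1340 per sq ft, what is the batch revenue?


Raw_total = N * avg_area = 82 * 44.7390 = 3668.5980 sq ft
Finished = Raw_total * yield / 100 = 3668.5980 * 62.3080 / 100 = 2285.8300 sq ft
Value = Finished * price = 2285.8300 * 4.1340 = 9449.6214 $


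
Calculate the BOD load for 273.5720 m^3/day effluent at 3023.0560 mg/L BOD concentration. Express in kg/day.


Formula: BOD_load = volume * conc / 1000
Substituting: BOD_load = 273.5720 * 3023.0560 / 1000
Result: 827.0235 kg/day


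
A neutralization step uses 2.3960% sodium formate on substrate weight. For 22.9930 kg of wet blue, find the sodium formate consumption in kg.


Formula: Neutralizer = substrate * pct / 100
Substituting: Neutralizer = 22.9930 * 2.3960 / 100
Result: 0.5509 kg


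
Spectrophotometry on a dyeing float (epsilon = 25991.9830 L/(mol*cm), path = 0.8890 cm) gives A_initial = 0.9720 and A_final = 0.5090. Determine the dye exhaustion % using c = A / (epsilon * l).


c_initial = A_i / (epsilon * l) = 0.9720 / (25991.9830 * 0.8890) = 4.2065e-05 mol/L
c_final = A_f / (epsilon * l) = 0.5090 / (25991.9830 * 0.8890) = 2.2028e-05 mol/L
Exhaustion = (c_initial - c_final) / c_initial * 100 = (4.2065e-05 - 2.2028e-05) / 4.2065e-05 * 100 = 47.6337 %


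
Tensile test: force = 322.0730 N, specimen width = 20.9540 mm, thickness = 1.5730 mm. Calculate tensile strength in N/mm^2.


Formula: TS = force / (width * thickness)
Substituting: TS = 322.0730 / (20.9540 * 1.5730)
Result: 9.7714 N/mm^2


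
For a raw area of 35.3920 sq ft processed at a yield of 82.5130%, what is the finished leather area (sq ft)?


Formula: finished = raw * yield / 100
Substituting: finished = 35.3920 * 82.5130 / 100
Result: 29.2030 sq ft


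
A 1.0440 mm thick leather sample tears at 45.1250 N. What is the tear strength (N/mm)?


Formula: Tear strength = force / thickness
Substituting: Tear strength = 45.1250 / 1.0440
Result: 43.2232 N/mm


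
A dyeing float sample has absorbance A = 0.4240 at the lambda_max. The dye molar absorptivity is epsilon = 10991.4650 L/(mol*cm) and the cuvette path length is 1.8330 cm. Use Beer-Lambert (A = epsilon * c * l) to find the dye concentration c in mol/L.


Formula: c = A / (epsilon * l)
Substituting: c = 0.4240 / (10991.4650 * 1.8330)
Result: 2.1045e-05 mol/L


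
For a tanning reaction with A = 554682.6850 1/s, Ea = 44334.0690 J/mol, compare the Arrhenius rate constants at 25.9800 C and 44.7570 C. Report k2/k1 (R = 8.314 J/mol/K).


T1 = 25.9800 + 273.15 = 299.1300 K; T2 = 44.7570 + 273.15 = 317.9070 K
k1 = A * exp(-Ea/(R*T1)) = 554682.6850 * exp(-44334.0690/(8.314*299.1300)) = 0.0100477 1/s
k2 = A * exp(-Ea/(R*T2)) = 554682.6850 * exp(-44334.0690/(8.314*317.9070)) = 0.0287967 1/s
k2/k1 = 0.0287967 / 0.0100477 = 2.8660


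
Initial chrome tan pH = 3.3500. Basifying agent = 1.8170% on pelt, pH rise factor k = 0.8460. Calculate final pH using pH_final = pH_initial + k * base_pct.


Formula: pH_final = pH_initial + k * base_pct
Substituting: pH_final = 3.3500 + 0.8460 * 1.8170
Result: 4.8872


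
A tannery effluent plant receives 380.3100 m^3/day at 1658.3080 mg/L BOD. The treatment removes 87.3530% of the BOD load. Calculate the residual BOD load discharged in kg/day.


Load_in = volume * conc / 1000 = 380.3100 * 1658.3080 / 1000 = 630.6711 kg/day
Removed = Load_in * eff / 100 = 630.6711 * 87.3530 / 100 = 550.9101 kg/day
Load_out = Load_in - Removed = 630.6711 - 550.9101 = 79.7610 kg/day


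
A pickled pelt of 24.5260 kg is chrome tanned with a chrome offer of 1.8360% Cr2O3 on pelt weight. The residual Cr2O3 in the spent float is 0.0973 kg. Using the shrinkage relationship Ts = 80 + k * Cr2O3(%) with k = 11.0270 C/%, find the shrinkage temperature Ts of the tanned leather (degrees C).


Offered = pelt * offer_pct / 100 = 24.5260 * 1.8360 / 100 = 0.4503 kg
Uptake = offered - residual = 0.4503 - 0.0973 = 0.3530 kg
Cr2O3% on pelt = uptake / pelt * 100 = 0.3530 / 24.5260 * 100 = 1.4393 %
Ts = 80 + k * Cr2O3% = 80 + 11.0270 * 1.4393 = 95.8709 C


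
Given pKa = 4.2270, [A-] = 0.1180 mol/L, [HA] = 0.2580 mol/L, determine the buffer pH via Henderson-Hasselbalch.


ratio = [A-] / [HA] = 0.1180 / 0.2580 = 0.4574
log10(ratio) = -0.3397
pH = pKa + log10(ratio) = 4.2270 - 0.3397 = 3.8873


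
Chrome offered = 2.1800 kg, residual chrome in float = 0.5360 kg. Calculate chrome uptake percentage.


Formula: Uptake = (offered - residual) / offered * 100
Substituting: Uptake = (2.1800 - 0.5360) / 2.1800 * 100
Result: 75.4128 %


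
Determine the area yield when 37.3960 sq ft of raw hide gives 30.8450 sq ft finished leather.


Formula: Yield = finished / raw * 100
Substituting: Yield = 30.8450 / 37.3960 * 100
Result: 82.4821 %


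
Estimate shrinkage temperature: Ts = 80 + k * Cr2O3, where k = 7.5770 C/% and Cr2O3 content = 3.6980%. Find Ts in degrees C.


Formula: Ts = 80 + k * Cr2O3
Substituting: Ts = 80 + 7.5770 * 3.6980
Result: 108.0197 C


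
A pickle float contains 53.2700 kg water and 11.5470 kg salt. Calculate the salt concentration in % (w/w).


Formula: Conc = salt / (water + salt) * 100
Substituting: Conc = 11.5470 / (53.2700 + 11.5470) * 100
Result: 17.8148 %


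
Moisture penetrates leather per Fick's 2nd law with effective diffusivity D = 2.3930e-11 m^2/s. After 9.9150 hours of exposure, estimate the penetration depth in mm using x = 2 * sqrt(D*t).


t = 9.9150 hr * 3600 = 35694.0000 s
D * t = 2.3930e-11 * 35694.0000 = 8.5416e-07
x = 2 * sqrt(D*t) = 2 * sqrt(8.5416e-07) = 0.00184841 m = 1.8484 mm


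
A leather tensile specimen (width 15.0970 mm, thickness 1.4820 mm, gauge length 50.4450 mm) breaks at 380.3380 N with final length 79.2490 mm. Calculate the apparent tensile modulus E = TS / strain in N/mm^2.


TS = F / (w * t) = 380.3380 / (15.0970 * 1.4820) = 16.9993 N/mm^2
strain = (Lf - L0) / L0 = (79.2490 - 50.4450) / 50.4450 = 0.5710
E = TS / strain = 16.9993 / 0.5710 = 29.7712 N/mm^2


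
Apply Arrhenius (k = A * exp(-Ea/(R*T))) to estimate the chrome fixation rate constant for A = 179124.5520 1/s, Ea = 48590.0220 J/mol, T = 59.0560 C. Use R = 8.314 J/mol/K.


T_K = T_C + 273.15 = 59.0560 + 273.15 = 332.2060 K
exponent = -Ea / (R * T_K) = -48590.0220 / (8.314 * 332.2060) = -17.5926
k = A * exp(exponent) = 179124.5520 * exp(-17.5926) = 0.00410009 1/s


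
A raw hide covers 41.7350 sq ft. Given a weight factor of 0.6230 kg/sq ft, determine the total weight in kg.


Formula: Weight = area * weight_per_sqft
Substituting: Weight = 41.7350 * 0.6230
Result: 26.0009 kg


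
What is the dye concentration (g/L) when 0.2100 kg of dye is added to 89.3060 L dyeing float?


Formula: Conc = dye_mass(kg) / volume(L) * 1000
Substituting: Conc = 0.2100 / 89.3060 * 1000
Result: 2.3515 g/L


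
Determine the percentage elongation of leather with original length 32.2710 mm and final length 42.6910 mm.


Formula: Elongation = (Lf - L0) / L0 * 100
Substituting: Elongation = (42.6910 - 32.2710) / 32.2710 * 100
Result: 32.2891 %


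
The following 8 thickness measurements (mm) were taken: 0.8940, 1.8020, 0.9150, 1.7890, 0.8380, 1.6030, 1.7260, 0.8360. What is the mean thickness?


Formula: Average = sum / n
Substituting: Average = 10.4030 / 8
Result: 1.3004 mm


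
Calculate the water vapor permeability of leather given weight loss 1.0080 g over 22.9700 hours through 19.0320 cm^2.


Formula: WVP = loss / (area * time)
Substituting: WVP = 1.0080 / (19.0320 * 22.9700)
Result: 0.00230577 g/(cm^2*hr)


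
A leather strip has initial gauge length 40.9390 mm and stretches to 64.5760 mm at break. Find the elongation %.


Formula: Elongation = (Lf - L0) / L0 * 100
Substituting: Elongation = (64.5760 - 40.9390) / 40.9390 * 100
Result: 57.7371 %


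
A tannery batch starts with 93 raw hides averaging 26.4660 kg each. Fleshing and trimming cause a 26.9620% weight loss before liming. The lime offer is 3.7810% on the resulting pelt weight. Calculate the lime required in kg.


Total_raw = N * avg_wt = 93 * 26.4660 = 2461.3380 kg
Substrate = Total_raw * (1 - loss/100) = 2461.3380 * (1 - 26.9620/100) = 1797.7120 kg
Lime = Substrate * pct / 100 = 1797.7120 * 3.7810 / 100 = 67.9715 kg


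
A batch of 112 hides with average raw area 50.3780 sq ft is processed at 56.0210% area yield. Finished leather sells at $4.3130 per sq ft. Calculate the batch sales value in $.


Raw_total = N * avg_area = 112 * 50.3780 = 5642.3360 sq ft
Finished = Raw_total * yield / 100 = 5642.3360 * 56.0210 / 100 = 3160.8931 sq ft
Value = Finished * price = 3160.8931 * 4.3130 = 13632.9317 $


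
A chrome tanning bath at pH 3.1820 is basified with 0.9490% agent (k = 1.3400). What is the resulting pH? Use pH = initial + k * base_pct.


Formula: pH_final = pH_initial + k * base_pct
Substituting: pH_final = 3.1820 + 1.3400 * 0.9490
Result: 4.4537


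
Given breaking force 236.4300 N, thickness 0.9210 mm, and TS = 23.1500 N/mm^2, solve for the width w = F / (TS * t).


Formula: w = F / (TS * t)
Substituting: w = 236.4300 / (23.1500 * 0.9210)
Result: 11.0890 mm


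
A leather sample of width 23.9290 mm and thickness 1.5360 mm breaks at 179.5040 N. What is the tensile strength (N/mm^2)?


Formula: TS = force / (width * thickness)
Substituting: TS = 179.5040 / (23.9290 * 1.5360)
Result: 4.8838 N/mm^2


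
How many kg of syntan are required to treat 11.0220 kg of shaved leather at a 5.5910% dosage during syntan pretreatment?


Formula: Syntan = substrate * pct / 100
Substituting: Syntan = 11.0220 * 5.5910 / 100
Result: 0.6162 kg


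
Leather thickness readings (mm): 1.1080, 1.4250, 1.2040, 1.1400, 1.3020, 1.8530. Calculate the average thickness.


Formula: Average = sum / n
Substituting: Average = 8.0320 / 6
Result: 1.3387 mm


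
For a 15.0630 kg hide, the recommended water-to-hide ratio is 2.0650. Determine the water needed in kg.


Formula: Water = hide_weight * ratio
Substituting: Water = 15.0630 * 2.0650
Result: 31.1051 kg


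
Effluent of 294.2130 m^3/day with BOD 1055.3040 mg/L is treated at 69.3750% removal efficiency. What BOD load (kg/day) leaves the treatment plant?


Load_in = volume * conc / 1000 = 294.2130 * 1055.3040 / 1000 = 310.4842 kg/day
Removed = Load_in * eff / 100 = 310.4842 * 69.3750 / 100 = 215.3984 kg/day
Load_out = Load_in - Removed = 310.4842 - 215.3984 = 95.0858 kg/day


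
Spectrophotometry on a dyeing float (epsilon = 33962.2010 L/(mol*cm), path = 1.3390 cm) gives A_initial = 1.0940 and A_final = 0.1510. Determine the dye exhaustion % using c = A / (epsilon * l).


c_initial = A_i / (epsilon * l) = 1.0940 / (33962.2010 * 1.3390) = 2.4057e-05 mol/L
c_final = A_f / (epsilon * l) = 0.1510 / (33962.2010 * 1.3390) = 3.3205e-06 mol/L
Exhaustion = (c_initial - c_final) / c_initial * 100 = (2.4057e-05 - 3.3205e-06) / 2.4057e-05 * 100 = 86.1974 %


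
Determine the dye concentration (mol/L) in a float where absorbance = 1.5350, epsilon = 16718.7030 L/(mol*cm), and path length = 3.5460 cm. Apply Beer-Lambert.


Formula: c = A / (epsilon * l)
Substituting: c = 1.5350 / (16718.7030 * 3.5460)
Result: 2.5892e-05 mol/L


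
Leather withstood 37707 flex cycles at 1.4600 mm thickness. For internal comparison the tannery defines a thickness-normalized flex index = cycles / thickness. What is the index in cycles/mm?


Formula: Index = cycles / thickness
Substituting: Index = 37707 / 1.4600
Result: 25826.7123 cycles/mm


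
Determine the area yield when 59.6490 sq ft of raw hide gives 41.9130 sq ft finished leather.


Formula: Yield = finished / raw * 100
Substituting: Yield = 41.9130 / 59.6490 * 100
Result: 70.2661 %


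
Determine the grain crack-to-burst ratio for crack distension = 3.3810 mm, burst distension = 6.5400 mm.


Formula: Ratio = crack / burst
Substituting: Ratio = 3.3810 / 6.5400
Result: 0.5170


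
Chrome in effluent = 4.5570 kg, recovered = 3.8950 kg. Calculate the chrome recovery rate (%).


Formula: Recovery = recovered / input * 100
Substituting: Recovery = 3.8950 / 4.5570 * 100
Result: 85.4729 %


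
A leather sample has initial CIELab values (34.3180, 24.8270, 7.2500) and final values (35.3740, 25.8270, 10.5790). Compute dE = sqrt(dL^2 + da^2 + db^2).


dL = 1.0560, da = 1.0000, db = 3.3290
dE = sqrt(1.0560^2 + 1.0000^2 + 3.3290^2) = 3.6328


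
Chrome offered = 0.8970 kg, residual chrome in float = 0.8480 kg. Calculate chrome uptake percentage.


Formula: Uptake = (offered - residual) / offered * 100
Substituting: Uptake = (0.8970 - 0.8480) / 0.8970 * 100
Result: 5.4627 %


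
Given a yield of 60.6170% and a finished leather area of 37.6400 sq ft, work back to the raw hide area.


Formula: raw = finished * 100 / yield
Substituting: raw = 37.6400 * 100 / 60.6170
Result: 62.0948 sq ft


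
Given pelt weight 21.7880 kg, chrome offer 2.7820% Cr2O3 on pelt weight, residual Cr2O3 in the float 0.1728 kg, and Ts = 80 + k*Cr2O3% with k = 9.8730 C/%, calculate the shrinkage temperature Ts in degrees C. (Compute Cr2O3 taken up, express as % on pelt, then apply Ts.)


Offered = pelt * offer_pct / 100 = 21.7880 * 2.7820 / 100 = 0.6061 kg
Uptake = offered - residual = 0.6061 - 0.1728 = 0.4333 kg
Cr2O3% on pelt = uptake / pelt * 100 = 0.4333 / 21.7880 * 100 = 1.9889 %
Ts = 80 + k * Cr2O3% = 80 + 9.8730 * 1.9889 = 99.6364 C


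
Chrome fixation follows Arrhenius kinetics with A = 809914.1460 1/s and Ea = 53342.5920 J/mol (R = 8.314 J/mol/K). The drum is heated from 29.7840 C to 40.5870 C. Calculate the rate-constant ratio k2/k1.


T1 = 29.7840 + 273.15 = 302.9340 K; T2 = 40.5870 + 273.15 = 313.7370 K
k1 = A * exp(-Ea/(R*T1)) = 809914.1460 * exp(-53342.5920/(8.314*302.9340)) = 5.1321e-04 1/s
k2 = A * exp(-Ea/(R*T2)) = 809914.1460 * exp(-53342.5920/(8.314*313.7370)) = 0.00106418 1/s
k2/k1 = 0.00106418 / 5.1321e-04 = 2.0736


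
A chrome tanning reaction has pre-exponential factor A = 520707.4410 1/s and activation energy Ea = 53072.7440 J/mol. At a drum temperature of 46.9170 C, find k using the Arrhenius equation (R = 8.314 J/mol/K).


T_K = T_C + 273.15 = 46.9170 + 273.15 = 320.0670 K
exponent = -Ea / (R * T_K) = -53072.7440 / (8.314 * 320.0670) = -19.9444
k = A * exp(exponent) = 520707.4410 * exp(-19.9444) = 0.00113464 1/s


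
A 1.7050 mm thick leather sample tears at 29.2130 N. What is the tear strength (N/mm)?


Formula: Tear strength = force / thickness
Substituting: Tear strength = 29.2130 / 1.7050
Result: 17.1337 N/mm


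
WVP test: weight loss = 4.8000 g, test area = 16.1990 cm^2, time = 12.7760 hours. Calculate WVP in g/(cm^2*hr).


Formula: WVP = loss / (area * time)
Substituting: WVP = 4.8000 / (16.1990 * 12.7760)
Result: 0.0231931 g/(cm^2*hr)


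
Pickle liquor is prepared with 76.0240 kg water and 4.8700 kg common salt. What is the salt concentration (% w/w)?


Formula: Conc = salt / (water + salt) * 100
Substituting: Conc = 4.8700 / (76.0240 + 4.8700) * 100
Result: 6.0202 %


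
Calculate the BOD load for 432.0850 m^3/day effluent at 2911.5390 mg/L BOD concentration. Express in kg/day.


Formula: BOD_load = volume * conc / 1000
Substituting: BOD_load = 432.0850 * 2911.5390 / 1000
Result: 1258.0323 kg/day


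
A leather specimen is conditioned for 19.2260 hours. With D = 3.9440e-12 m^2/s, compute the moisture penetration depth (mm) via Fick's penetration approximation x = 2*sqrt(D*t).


t = 19.2260 hr * 3600 = 69213.6000 s
D * t = 3.9440e-12 * 69213.6000 = 2.7298e-07
x = 2 * sqrt(D*t) = 2 * sqrt(2.7298e-07) = 0.00104495 m = 1.0449 mm


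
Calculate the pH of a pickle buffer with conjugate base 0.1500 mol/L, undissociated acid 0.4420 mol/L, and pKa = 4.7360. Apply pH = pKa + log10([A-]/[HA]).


ratio = [A-] / [HA] = 0.1500 / 0.4420 = 0.3394
log10(ratio) = -0.4693
pH = pKa + log10(ratio) = 4.7360 - 0.4693 = 4.2667


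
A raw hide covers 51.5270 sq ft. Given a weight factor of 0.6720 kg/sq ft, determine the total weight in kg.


Formula: Weight = area * weight_per_sqft
Substituting: Weight = 51.5270 * 0.6720
Result: 34.6261 kg


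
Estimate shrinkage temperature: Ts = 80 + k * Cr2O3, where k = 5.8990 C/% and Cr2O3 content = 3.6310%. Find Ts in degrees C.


Formula: Ts = 80 + k * Cr2O3
Substituting: Ts = 80 + 5.8990 * 3.6310
Result: 101.4193 C


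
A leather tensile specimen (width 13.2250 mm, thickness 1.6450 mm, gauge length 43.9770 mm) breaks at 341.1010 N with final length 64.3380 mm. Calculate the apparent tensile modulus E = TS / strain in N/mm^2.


TS = F / (w * t) = 341.1010 / (13.2250 * 1.6450) = 15.6791 N/mm^2
strain = (Lf - L0) / L0 = (64.3380 - 43.9770) / 43.9770 = 0.4630
E = TS / strain = 15.6791 / 0.4630 = 33.8648 N/mm^2


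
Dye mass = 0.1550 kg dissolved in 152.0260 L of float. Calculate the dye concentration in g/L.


Formula: Conc = dye_mass(kg) / volume(L) * 1000
Substituting: Conc = 0.1550 / 152.0260 * 1000
Result: 1.0196 g/L


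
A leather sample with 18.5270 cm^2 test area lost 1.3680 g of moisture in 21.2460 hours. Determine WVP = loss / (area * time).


Formula: WVP = loss / (area * time)
Substituting: WVP = 1.3680 / (18.5270 * 21.2460)
Result: 0.00347539 g/(cm^2*hr)


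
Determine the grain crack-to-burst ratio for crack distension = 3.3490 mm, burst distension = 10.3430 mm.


Formula: Ratio = crack / burst
Substituting: Ratio = 3.3490 / 10.3430
Result: 0.3238


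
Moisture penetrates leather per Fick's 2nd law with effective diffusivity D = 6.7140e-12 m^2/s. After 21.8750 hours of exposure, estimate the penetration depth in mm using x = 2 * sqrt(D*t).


t = 21.8750 hr * 3600 = 78750.0000 s
D * t = 6.7140e-12 * 78750.0000 = 5.2873e-07
x = 2 * sqrt(D*t) = 2 * sqrt(5.2873e-07) = 0.00145427 m = 1.4543 mm


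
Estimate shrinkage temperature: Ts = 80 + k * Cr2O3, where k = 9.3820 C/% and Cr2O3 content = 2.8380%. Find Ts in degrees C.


Formula: Ts = 80 + k * Cr2O3
Substituting: Ts = 80 + 9.3820 * 2.8380
Result: 106.6261 C


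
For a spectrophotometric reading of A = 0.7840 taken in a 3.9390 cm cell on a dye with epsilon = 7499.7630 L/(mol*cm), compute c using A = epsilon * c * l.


Formula: c = A / (epsilon * l)
Substituting: c = 0.7840 / (7499.7630 * 3.9390)
Result: 2.6539e-05 mol/L


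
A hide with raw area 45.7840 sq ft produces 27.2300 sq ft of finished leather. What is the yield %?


Formula: Yield = finished / raw * 100
Substituting: Yield = 27.2300 / 45.7840 * 100
Result: 59.4749 %


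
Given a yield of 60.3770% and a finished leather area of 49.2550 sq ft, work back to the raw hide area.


Formula: raw = finished * 100 / yield
Substituting: raw = 49.2550 * 100 / 60.3770
Result: 81.5791 sq ft


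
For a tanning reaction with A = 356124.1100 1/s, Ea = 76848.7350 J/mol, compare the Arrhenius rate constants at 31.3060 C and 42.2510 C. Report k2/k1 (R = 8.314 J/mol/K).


T1 = 31.3060 + 273.15 = 304.4560 K; T2 = 42.2510 + 273.15 = 315.4010 K
k1 = A * exp(-Ea/(R*T1)) = 356124.1100 * exp(-76848.7350/(8.314*304.4560)) = 2.3249e-08 1/s
k2 = A * exp(-Ea/(R*T2)) = 356124.1100 * exp(-76848.7350/(8.314*315.4010)) = 6.6674e-08 1/s
k2/k1 = 6.6674e-08 / 2.3249e-08 = 2.8678


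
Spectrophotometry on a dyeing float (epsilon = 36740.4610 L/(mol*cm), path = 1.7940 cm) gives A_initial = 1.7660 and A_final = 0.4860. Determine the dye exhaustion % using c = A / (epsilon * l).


c_initial = A_i / (epsilon * l) = 1.7660 / (36740.4610 * 1.7940) = 2.6793e-05 mol/L
c_final = A_f / (epsilon * l) = 0.4860 / (36740.4610 * 1.7940) = 7.3734e-06 mol/L
Exhaustion = (c_initial - c_final) / c_initial * 100 = (2.6793e-05 - 7.3734e-06) / 2.6793e-05 * 100 = 72.4802 %


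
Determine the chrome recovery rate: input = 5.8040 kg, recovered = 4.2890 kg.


Formula: Recovery = recovered / input * 100
Substituting: Recovery = 4.2890 / 5.8040 * 100
Result: 73.8973 %


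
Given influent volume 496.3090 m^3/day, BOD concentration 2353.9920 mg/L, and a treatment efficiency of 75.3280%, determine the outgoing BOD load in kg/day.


Load_in = volume * conc / 1000 = 496.3090 * 2353.9920 / 1000 = 1168.3074 kg/day
Removed = Load_in * eff / 100 = 1168.3074 * 75.3280 / 100 = 880.0626 kg/day
Load_out = Load_in - Removed = 1168.3074 - 880.0626 = 288.2448 kg/day


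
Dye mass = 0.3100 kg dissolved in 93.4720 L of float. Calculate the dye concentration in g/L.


Formula: Conc = dye_mass(kg) / volume(L) * 1000
Substituting: Conc = 0.3100 / 93.4720 * 1000
Result: 3.3165 g/L


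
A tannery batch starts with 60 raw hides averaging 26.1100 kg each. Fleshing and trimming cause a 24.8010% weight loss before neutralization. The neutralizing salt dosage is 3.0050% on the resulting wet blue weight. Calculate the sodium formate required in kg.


Total_raw = N * avg_wt = 60 * 26.1100 = 1566.6000 kg
Substrate = Total_raw * (1 - loss/100) = 1566.6000 * (1 - 24.8010/100) = 1178.0675 kg
Neutralizer = Substrate * pct / 100 = 1178.0675 * 3.0050 / 100 = 35.4009 kg


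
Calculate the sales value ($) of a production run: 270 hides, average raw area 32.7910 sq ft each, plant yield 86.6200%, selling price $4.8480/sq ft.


Raw_total = N * avg_area = 270 * 32.7910 = 8853.5700 sq ft
Finished = Raw_total * yield / 100 = 8853.5700 * 86.6200 / 100 = 7668.9623 sq ft
Value = Finished * price = 7668.9623 * 4.8480 = 37179.1294 $


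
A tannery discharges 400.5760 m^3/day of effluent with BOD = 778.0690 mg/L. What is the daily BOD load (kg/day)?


Formula: BOD_load = volume * conc / 1000
Substituting: BOD_load = 400.5760 * 778.0690 / 1000
Result: 311.6758 kg/day


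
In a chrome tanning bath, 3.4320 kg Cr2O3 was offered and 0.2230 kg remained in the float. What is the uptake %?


Formula: Uptake = (offered - residual) / offered * 100
Substituting: Uptake = (3.4320 - 0.2230) / 3.4320 * 100
Result: 93.5023 %


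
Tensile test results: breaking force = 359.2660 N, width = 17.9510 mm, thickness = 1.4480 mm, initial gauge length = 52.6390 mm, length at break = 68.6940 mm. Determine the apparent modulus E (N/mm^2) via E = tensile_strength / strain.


TS = F / (w * t) = 359.2660 / (17.9510 * 1.4480) = 13.8216 N/mm^2
strain = (Lf - L0) / L0 = (68.6940 - 52.6390) / 52.6390 = 0.3050
E = TS / strain = 13.8216 / 0.3050 = 45.3165 N/mm^2


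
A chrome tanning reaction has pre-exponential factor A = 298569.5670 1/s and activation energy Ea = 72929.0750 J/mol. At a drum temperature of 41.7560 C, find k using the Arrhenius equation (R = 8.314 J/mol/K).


T_K = T_C + 273.15 = 41.7560 + 273.15 = 314.9060 K
exponent = -Ea / (R * T_K) = -72929.0750 / (8.314 * 314.9060) = -27.8554
k = A * exp(exponent) = 298569.5670 * exp(-27.8554) = 2.3856e-07 1/s


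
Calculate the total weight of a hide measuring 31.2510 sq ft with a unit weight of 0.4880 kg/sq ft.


Formula: Weight = area * weight_per_sqft
Substituting: Weight = 31.2510 * 0.4880
Result: 15.2505 kg


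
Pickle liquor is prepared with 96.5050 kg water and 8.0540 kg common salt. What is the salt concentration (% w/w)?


Formula: Conc = salt / (water + salt) * 100
Substituting: Conc = 8.0540 / (96.5050 + 8.0540) * 100
Result: 7.7028 %


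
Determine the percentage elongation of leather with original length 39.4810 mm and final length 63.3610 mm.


Formula: Elongation = (Lf - L0) / L0 * 100
Substituting: Elongation = (63.3610 - 39.4810) / 39.4810 * 100
Result: 60.4848 %


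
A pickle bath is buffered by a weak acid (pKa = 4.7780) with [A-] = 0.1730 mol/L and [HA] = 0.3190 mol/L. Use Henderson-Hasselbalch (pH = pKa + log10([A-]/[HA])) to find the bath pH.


ratio = [A-] / [HA] = 0.1730 / 0.3190 = 0.5423
log10(ratio) = -0.2657
pH = pKa + log10(ratio) = 4.7780 - 0.2657 = 4.5123


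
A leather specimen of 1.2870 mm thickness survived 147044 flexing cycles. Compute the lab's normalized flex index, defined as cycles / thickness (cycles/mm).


Formula: Index = cycles / thickness
Substituting: Index = 147044 / 1.2870
Result: 114253.3023 cycles/mm


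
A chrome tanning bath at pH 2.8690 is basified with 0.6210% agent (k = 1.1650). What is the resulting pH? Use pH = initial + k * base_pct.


Formula: pH_final = pH_initial + k * base_pct
Substituting: pH_final = 2.8690 + 1.1650 * 0.6210
Result: 3.5925


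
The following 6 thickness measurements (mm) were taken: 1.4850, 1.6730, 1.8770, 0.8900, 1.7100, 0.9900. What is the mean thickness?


Formula: Average = sum / n
Substituting: Average = 8.6250 / 6
Result: 1.4375 mm


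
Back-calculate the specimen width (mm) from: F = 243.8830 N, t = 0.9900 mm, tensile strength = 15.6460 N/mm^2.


Formula: w = F / (TS * t)
Substituting: w = 243.8830 / (15.6460 * 0.9900)
Result: 15.7450 mm


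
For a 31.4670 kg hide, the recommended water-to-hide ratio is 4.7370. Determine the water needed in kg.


Formula: Water = hide_weight * ratio
Substituting: Water = 31.4670 * 4.7370
Result: 149.0592 kg


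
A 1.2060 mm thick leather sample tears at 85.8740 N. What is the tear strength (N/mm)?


Formula: Tear strength = force / thickness
Substituting: Tear strength = 85.8740 / 1.2060
Result: 71.2056 N/mm


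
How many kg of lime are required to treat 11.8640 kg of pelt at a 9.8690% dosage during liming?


Formula: Lime = substrate * pct / 100
Substituting: Lime = 11.8640 * 9.8690 / 100
Result: 1.1709 kg


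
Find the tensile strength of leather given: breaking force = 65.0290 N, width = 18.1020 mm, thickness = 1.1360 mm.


Formula: TS = force / (width * thickness)
Substituting: TS = 65.0290 / (18.1020 * 1.1360)
Result: 3.1623 N/mm^2


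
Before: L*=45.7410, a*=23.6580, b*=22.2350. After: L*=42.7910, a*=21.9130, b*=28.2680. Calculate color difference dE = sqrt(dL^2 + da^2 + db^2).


dL = -2.9500, da = -1.7450, db = 6.0330
dE = sqrt((-2.9500)^2 + (-1.7450)^2 + 6.0330^2) = 6.9386


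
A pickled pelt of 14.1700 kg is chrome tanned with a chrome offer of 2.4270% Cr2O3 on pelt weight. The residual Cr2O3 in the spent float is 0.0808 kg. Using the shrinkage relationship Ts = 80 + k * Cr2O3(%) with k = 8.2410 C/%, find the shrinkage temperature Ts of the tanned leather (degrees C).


Offered = pelt * offer_pct / 100 = 14.1700 * 2.4270 / 100 = 0.3439 kg
Uptake = offered - residual = 0.3439 - 0.0808 = 0.2631 kg
Cr2O3% on pelt = uptake / pelt * 100 = 0.2631 / 14.1700 * 100 = 1.8568 %
Ts = 80 + k * Cr2O3% = 80 + 8.2410 * 1.8568 = 95.3017 C


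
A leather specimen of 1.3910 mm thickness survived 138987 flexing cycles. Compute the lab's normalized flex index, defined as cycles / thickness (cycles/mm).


Formula: Index = cycles / thickness
Substituting: Index = 138987 / 1.3910
Result: 99918.7635 cycles/mm


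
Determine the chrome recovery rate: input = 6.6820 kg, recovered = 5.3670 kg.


Formula: Recovery = recovered / input * 100
Substituting: Recovery = 5.3670 / 6.6820 * 100
Result: 80.3203 %


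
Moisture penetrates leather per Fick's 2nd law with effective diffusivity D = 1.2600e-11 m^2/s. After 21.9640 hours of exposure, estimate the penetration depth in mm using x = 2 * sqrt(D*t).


t = 21.9640 hr * 3600 = 79070.4000 s
D * t = 1.2600e-11 * 79070.4000 = 9.9629e-07
x = 2 * sqrt(D*t) = 2 * sqrt(9.9629e-07) = 0.00199628 m = 1.9963 mm


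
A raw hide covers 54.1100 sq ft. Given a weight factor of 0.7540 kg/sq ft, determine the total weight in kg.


Formula: Weight = area * weight_per_sqft
Substituting: Weight = 54.1100 * 0.7540
Result: 40.7989 kg


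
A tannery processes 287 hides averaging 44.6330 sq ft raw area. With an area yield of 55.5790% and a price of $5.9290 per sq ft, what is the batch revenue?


Raw_total = N * avg_area = 287 * 44.6330 = 12809.6710 sq ft
Finished = Raw_total * yield / 100 = 12809.6710 * 55.5790 / 100 = 7119.4870 sq ft
Value = Finished * price = 7119.4870 * 5.9290 = 42211.4387 $


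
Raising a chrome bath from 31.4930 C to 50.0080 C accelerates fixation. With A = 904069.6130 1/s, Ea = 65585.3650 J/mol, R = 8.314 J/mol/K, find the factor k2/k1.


T1 = 31.4930 + 273.15 = 304.6430 K; T2 = 50.0080 + 273.15 = 323.1580 K
k1 = A * exp(-Ea/(R*T1)) = 904069.6130 * exp(-65585.3650/(8.314*304.6430)) = 5.1335e-06 1/s
k2 = A * exp(-Ea/(R*T2)) = 904069.6130 * exp(-65585.3650/(8.314*323.1580)) = 2.2632e-05 1/s
k2/k1 = 2.2632e-05 / 5.1335e-06 = 4.4088


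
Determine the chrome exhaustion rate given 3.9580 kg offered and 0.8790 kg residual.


Formula: Uptake = (offered - residual) / offered * 100
Substituting: Uptake = (3.9580 - 0.8790) / 3.9580 * 100
Result: 77.7918 %


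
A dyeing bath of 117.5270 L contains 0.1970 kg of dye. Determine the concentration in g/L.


Formula: Conc = dye_mass(kg) / volume(L) * 1000
Substituting: Conc = 0.1970 / 117.5270 * 1000
Result: 1.6762 g/L


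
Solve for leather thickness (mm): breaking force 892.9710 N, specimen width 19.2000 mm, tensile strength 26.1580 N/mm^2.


Formula: t = F / (TS * w)
Substituting: t = 892.9710 / (26.1580 * 19.2000)
Result: 1.7780 mm


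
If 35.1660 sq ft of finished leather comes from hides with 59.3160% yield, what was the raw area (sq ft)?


Formula: raw = finished * 100 / yield
Substituting: raw = 35.1660 * 100 / 59.3160
Result: 59.2859 sq ft


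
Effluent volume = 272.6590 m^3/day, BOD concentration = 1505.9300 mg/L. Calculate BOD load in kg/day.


Formula: BOD_load = volume * conc / 1000
Substituting: BOD_load = 272.6590 * 1505.9300 / 1000
Result: 410.6054 kg/day


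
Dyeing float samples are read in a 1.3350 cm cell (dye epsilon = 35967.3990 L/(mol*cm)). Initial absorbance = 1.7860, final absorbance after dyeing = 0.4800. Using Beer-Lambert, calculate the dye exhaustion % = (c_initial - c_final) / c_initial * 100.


c_initial = A_i / (epsilon * l) = 1.7860 / (35967.3990 * 1.3350) = 3.7196e-05 mol/L
c_final = A_f / (epsilon * l) = 0.4800 / (35967.3990 * 1.3350) = 9.9966e-06 mol/L
Exhaustion = (c_initial - c_final) / c_initial * 100 = (3.7196e-05 - 9.9966e-06) / 3.7196e-05 * 100 = 73.1243 %


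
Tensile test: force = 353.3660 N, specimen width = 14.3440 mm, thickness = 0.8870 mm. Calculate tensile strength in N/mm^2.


Formula: TS = force / (width * thickness)
Substituting: TS = 353.3660 / (14.3440 * 0.8870)
Result: 27.7735 N/mm^2


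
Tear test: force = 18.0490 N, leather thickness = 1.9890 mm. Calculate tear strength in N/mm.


Formula: Tear strength = force / thickness
Substituting: Tear strength = 18.0490 / 1.9890
Result: 9.0744 N/mm


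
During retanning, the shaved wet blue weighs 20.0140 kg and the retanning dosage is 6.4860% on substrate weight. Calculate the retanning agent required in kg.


Formula: Retan = substrate * pct / 100
Substituting: Retan = 20.0140 * 6.4860 / 100
Result: 1.2981 kg


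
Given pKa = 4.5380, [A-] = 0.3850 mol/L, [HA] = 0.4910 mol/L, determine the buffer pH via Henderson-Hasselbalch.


ratio = [A-] / [HA] = 0.3850 / 0.4910 = 0.7841
log10(ratio) = -0.1056
pH = pKa + log10(ratio) = 4.5380 - 0.1056 = 4.4324


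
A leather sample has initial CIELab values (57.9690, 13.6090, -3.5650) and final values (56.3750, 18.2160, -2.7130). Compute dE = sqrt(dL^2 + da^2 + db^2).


dL = -1.5940, da = 4.6070, db = 0.8520
dE = sqrt((-1.5940)^2 + 4.6070^2 + 0.8520^2) = 4.9489


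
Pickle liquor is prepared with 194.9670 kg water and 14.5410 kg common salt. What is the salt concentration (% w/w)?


Formula: Conc = salt / (water + salt) * 100
Substituting: Conc = 14.5410 / (194.9670 + 14.5410) * 100
Result: 6.9405 %


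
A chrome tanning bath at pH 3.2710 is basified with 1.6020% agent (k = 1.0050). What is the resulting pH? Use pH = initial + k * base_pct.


Formula: pH_final = pH_initial + k * base_pct
Substituting: pH_final = 3.2710 + 1.0050 * 1.6020
Result: 4.8810


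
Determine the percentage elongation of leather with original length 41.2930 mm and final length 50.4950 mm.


Formula: Elongation = (Lf - L0) / L0 * 100
Substituting: Elongation = (50.4950 - 41.2930) / 41.2930 * 100
Result: 22.2846 %


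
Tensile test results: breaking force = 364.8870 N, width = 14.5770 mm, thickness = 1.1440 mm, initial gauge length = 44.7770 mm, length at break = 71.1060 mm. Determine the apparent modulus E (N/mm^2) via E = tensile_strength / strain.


TS = F / (w * t) = 364.8870 / (14.5770 * 1.1440) = 21.8809 N/mm^2
strain = (Lf - L0) / L0 = (71.1060 - 44.7770) / 44.7770 = 0.5880
E = TS / strain = 21.8809 / 0.5880 = 37.2122 N/mm^2


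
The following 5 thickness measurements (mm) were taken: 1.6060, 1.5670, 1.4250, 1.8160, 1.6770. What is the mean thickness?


Formula: Average = sum / n
Substituting: Average = 8.0910 / 5
Result: 1.6182 mm


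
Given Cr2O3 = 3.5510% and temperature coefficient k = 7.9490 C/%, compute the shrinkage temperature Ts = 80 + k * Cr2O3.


Formula: Ts = 80 + k * Cr2O3
Substituting: Ts = 80 + 7.9490 * 3.5510
Result: 108.2269 C


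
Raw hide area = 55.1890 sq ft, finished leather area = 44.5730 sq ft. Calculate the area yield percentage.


Formula: Yield = finished / raw * 100
Substituting: Yield = 44.5730 / 55.1890 * 100
Result: 80.7643 %


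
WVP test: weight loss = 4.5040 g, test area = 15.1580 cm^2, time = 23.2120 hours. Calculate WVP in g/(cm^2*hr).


Formula: WVP = loss / (area * time)
Substituting: WVP = 4.5040 / (15.1580 * 23.2120)
Result: 0.012801 g/(cm^2*hr)


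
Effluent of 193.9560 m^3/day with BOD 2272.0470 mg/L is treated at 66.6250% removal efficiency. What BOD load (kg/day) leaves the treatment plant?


Load_in = volume * conc / 1000 = 193.9560 * 2272.0470 / 1000 = 440.6771 kg/day
Removed = Load_in * eff / 100 = 440.6771 * 66.6250 / 100 = 293.6011 kg/day
Load_out = Load_in - Removed = 440.6771 - 293.6011 = 147.0760 kg/day


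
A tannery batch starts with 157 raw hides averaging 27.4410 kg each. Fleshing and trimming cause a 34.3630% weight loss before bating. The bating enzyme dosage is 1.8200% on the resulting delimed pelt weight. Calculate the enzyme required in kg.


Total_raw = N * avg_wt = 157 * 27.4410 = 4308.2370 kg
Substrate = Total_raw * (1 - loss/100) = 4308.2370 * (1 - 34.3630/100) = 2827.7975 kg
Enzyme = Substrate * pct / 100 = 2827.7975 * 1.8200 / 100 = 51.4659 kg


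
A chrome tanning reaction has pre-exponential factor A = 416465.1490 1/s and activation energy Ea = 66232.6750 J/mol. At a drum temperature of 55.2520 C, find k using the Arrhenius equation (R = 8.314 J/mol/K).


T_K = T_C + 273.15 = 55.2520 + 273.15 = 328.4020 K
exponent = -Ea / (R * T_K) = -66232.6750 / (8.314 * 328.4020) = -24.2581
k = A * exp(exponent) = 416465.1490 * exp(-24.2581) = 1.2146e-05 1/s


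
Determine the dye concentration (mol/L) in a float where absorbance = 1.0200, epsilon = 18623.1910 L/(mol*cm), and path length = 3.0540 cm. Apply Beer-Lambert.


Formula: c = A / (epsilon * l)
Substituting: c = 1.0200 / (18623.1910 * 3.0540)
Result: 1.7934e-05 mol/L


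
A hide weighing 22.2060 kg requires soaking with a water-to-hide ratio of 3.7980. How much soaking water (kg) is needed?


Formula: Water = hide_weight * ratio
Substituting: Water = 22.2060 * 3.7980
Result: 84.3384 kg


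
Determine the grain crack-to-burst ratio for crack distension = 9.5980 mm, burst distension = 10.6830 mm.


Formula: Ratio = crack / burst
Substituting: Ratio = 9.5980 / 10.6830
Result: 0.8984


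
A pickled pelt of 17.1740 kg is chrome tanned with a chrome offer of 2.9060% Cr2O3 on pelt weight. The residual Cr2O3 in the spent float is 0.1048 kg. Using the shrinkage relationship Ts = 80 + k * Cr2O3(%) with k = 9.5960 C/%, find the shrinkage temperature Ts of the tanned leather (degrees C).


Offered = pelt * offer_pct / 100 = 17.1740 * 2.9060 / 100 = 0.4991 kg
Uptake = offered - residual = 0.4991 - 0.1048 = 0.3943 kg
Cr2O3% on pelt = uptake / pelt * 100 = 0.3943 / 17.1740 * 100 = 2.2958 %
Ts = 80 + k * Cr2O3% = 80 + 9.5960 * 2.2958 = 102.0303 C


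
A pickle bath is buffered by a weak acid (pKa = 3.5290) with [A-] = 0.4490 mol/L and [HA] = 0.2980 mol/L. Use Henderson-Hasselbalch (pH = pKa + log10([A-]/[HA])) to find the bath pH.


ratio = [A-] / [HA] = 0.4490 / 0.2980 = 1.5067
log10(ratio) = 0.1780
pH = pKa + log10(ratio) = 3.5290 + 0.1780 = 3.7070


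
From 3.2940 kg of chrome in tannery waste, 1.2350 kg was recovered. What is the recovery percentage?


Formula: Recovery = recovered / input * 100
Substituting: Recovery = 1.2350 / 3.2940 * 100
Result: 37.4924 %


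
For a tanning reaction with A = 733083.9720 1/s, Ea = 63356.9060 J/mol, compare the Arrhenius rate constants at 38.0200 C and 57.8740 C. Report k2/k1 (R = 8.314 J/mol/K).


T1 = 38.0200 + 273.15 = 311.1700 K; T2 = 57.8740 + 273.15 = 331.0240 K
k1 = A * exp(-Ea/(R*T1)) = 733083.9720 * exp(-63356.9060/(8.314*311.1700)) = 1.6957e-05 1/s
k2 = A * exp(-Ea/(R*T2)) = 733083.9720 * exp(-63356.9060/(8.314*331.0240)) = 7.3664e-05 1/s
k2/k1 = 7.3664e-05 / 1.6957e-05 = 4.3442


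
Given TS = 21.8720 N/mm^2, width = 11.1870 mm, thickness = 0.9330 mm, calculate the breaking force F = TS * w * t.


Formula: F = TS * w * t
Substituting: F = 21.8720 * 11.1870 * 0.9330
Result: 228.2884 N


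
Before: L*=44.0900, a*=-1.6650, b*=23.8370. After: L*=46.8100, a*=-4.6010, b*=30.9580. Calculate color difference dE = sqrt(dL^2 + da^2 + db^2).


dL = 2.7200, da = -2.9360, db = 7.1210
dE = sqrt(2.7200^2 + (-2.9360)^2 + 7.1210^2) = 8.1687


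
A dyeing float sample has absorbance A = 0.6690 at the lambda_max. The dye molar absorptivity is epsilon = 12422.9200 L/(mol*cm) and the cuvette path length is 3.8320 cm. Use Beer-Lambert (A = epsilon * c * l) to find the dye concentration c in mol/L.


Formula: c = A / (epsilon * l)
Substituting: c = 0.6690 / (12422.9200 * 3.8320)
Result: 1.4053e-05 mol/L


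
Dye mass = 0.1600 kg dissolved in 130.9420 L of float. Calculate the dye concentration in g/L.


Formula: Conc = dye_mass(kg) / volume(L) * 1000
Substituting: Conc = 0.1600 / 130.9420 * 1000
Result: 1.2219 g/L


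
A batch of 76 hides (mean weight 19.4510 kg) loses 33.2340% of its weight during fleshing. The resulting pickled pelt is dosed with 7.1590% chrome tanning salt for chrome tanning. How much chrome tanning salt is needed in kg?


Total_raw = N * avg_wt = 76 * 19.4510 = 1478.2760 kg
Substrate = Total_raw * (1 - loss/100) = 1478.2760 * (1 - 33.2340/100) = 986.9858 kg
Chrome = Substrate * pct / 100 = 986.9858 * 7.1590 / 100 = 70.6583 kg


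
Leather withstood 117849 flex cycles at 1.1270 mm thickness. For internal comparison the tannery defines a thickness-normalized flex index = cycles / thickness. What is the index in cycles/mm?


Formula: Index = cycles / thickness
Substituting: Index = 117849 / 1.1270
Result: 104568.7666 cycles/mm
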